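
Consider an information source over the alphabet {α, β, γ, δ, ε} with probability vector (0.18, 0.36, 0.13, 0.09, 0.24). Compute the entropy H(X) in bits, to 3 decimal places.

2.165 bits

H = −Σ pᵢ log₂ pᵢ.
−0.18·log₂(0.18) = 0.4453
−0.36·log₂(0.36) = 0.5306
−0.13·log₂(0.13) = 0.3826
−0.09·log₂(0.09) = 0.3127
−0.24·log₂(0.24) = 0.4941
Sum ≈ 2.1654 → 2.165 bits.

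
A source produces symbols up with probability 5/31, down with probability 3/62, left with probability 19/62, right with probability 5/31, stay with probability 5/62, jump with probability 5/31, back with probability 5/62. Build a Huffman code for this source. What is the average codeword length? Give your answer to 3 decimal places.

Repeatedly combine the two least-probable nodes; the expected code length is the sum of the merged weights.
merge 3/62 + 5/62 → 4/31
merge 5/62 + 4/31 → 13/62
merge 5/31 + 5/31 → 10/31
merge 5/31 + 13/62 → 23/62
merge 19/62 + 10/31 → 39/62
merge 23/62 + 39/62 → 1
L = 4/31 + 13/62 + 10/31 + 23/62 + 39/62 + 1 = 165/62 ≈ 2.661 bits/symbol.

2.661 bits/symbol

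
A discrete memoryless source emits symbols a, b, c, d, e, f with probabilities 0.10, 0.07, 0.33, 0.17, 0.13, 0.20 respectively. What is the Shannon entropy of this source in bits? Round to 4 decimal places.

H = −Σ pᵢ log₂ pᵢ.
−0.10·log₂(0.10) = 0.3322
−0.07·log₂(0.07) = 0.2686
−0.33·log₂(0.33) = 0.5278
−0.17·log₂(0.17) = 0.4346
−0.13·log₂(0.13) = 0.3826
−0.20·log₂(0.20) = 0.4644
Sum ≈ 2.4102 → 2.4102 bits.

2.4102 bits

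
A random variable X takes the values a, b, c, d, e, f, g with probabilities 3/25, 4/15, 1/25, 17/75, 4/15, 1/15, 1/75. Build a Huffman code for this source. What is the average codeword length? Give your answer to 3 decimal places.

Repeatedly combine the two least-probable nodes; the expected code length is the sum of the merged weights.
merge 1/75 + 1/25 → 4/75
merge 4/75 + 1/15 → 3/25
merge 3/25 + 3/25 → 6/25
merge 17/75 + 6/25 → 7/15
merge 4/15 + 4/15 → 8/15
merge 7/15 + 8/15 → 1
L = 4/75 + 3/25 + 6/25 + 7/15 + 8/15 + 1 = 181/75 ≈ 2.413 bits/symbol.

2.413 bits/symbol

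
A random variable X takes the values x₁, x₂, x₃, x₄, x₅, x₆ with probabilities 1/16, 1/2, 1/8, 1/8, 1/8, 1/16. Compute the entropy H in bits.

Each probability is a power of 1/2, so log₂(1/p) is an integer.
H = Σ p·log₂(1/p) = 1/16·4 + 1/2·1 + 1/8·3 + 1/8·3 + 1/8·3 + 1/16·4 = 2.125 bits.

2.125 bits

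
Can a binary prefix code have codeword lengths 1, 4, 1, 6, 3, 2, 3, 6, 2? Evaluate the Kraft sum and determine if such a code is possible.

With common denominator 2^6 = 64: Σ 2^(−ℓᵢ) = 32/64 + 4/64 + 32/64 + 1/64 + 8/64 + 16/64 + 8/64 + 1/64 + 16/64 = 118/64 = 1.84375.
Kraft's inequality requires Σ ≤ 1; here Σ = 1.84375 > 1, so no such prefix code exists.

1.84375; no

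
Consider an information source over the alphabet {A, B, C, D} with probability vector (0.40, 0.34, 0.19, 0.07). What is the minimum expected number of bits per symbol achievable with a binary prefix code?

Repeatedly combine the two least-probable nodes; the expected code length is the sum of the merged weights.
merge 7/100 + 19/100 → 13/50
merge 13/50 + 17/50 → 3/5
merge 2/5 + 3/5 → 1
L = 13/50 + 3/5 + 1 = 93/50 = 1.86 bits/symbol.

1.86 bits/symbol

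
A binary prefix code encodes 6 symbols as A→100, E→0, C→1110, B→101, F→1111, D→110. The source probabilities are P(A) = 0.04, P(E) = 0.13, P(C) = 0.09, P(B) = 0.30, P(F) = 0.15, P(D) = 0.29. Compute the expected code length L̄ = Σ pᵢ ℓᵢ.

L̄ = Σ pᵢ·ℓᵢ = 0.04·3 + 0.13·1 + 0.09·4 + 0.30·3 + 0.15·4 + 0.29·3 = 2.98 bits/symbol.

2.98 bits/symbol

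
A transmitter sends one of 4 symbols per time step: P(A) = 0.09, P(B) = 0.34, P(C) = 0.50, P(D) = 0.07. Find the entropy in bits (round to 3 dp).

1.610 bits

H = −Σ pᵢ log₂ pᵢ.
−0.09·log₂(0.09) = 0.3127
−0.34·log₂(0.34) = 0.5292
−0.50·log₂(0.50) = 0.5000
−0.07·log₂(0.07) = 0.2686
Sum ≈ 1.6104 → 1.610 bits.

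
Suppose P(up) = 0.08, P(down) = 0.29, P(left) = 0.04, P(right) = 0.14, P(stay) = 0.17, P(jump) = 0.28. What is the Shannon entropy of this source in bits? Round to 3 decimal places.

2.341 bits

H = −Σ pᵢ log₂ pᵢ.
−0.08·log₂(0.08) = 0.2915
−0.29·log₂(0.29) = 0.5179
−0.04·log₂(0.04) = 0.1858
−0.14·log₂(0.14) = 0.3971
−0.17·log₂(0.17) = 0.4346
−0.28·log₂(0.28) = 0.5142
Sum ≈ 2.3411 → 2.341 bits.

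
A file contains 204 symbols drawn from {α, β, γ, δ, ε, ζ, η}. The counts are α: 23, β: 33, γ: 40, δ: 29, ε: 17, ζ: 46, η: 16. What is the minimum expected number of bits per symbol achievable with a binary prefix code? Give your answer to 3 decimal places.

Probabilities are the counts divided by 204.
Repeatedly combine the two least-probable nodes; the expected code length is the sum of the merged weights.
merge 4/51 + 1/12 → 11/68
merge 23/204 + 29/204 → 13/51
merge 11/68 + 11/68 → 11/34
merge 10/51 + 23/102 → 43/102
merge 13/51 + 11/34 → 59/102
merge 43/102 + 59/102 → 1
L = 11/68 + 13/51 + 11/34 + 43/102 + 59/102 + 1 = 559/204 ≈ 2.740 bits/symbol.

2.740 bits/symbol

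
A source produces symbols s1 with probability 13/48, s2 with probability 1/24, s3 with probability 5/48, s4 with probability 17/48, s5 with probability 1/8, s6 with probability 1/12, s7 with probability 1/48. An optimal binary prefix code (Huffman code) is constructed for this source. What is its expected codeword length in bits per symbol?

2.4375 bits/symbol

Repeatedly combine the two least-probable nodes; the expected code length is the sum of the merged weights.
merge 1/48 + 1/24 → 1/16
merge 1/16 + 1/12 → 7/48
merge 5/48 + 1/8 → 11/48
merge 7/48 + 11/48 → 3/8
merge 13/48 + 17/48 → 5/8
merge 3/8 + 5/8 → 1
L = 1/16 + 7/48 + 11/48 + 3/8 + 5/8 + 1 = 39/16 = 2.4375 bits/symbol.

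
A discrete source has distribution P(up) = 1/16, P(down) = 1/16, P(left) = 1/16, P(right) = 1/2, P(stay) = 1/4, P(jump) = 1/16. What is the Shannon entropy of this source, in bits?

Each probability is a power of 1/2, so log₂(1/p) is an integer.
H = Σ p·log₂(1/p) = 1/16·4 + 1/16·4 + 1/16·4 + 1/2·1 + 1/4·2 + 1/16·4 = 2 bits.

2 bits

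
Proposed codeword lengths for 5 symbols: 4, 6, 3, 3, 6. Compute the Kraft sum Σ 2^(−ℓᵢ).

With common denominator 2^6 = 64: Σ 2^(−ℓᵢ) = 4/64 + 1/64 + 8/64 + 8/64 + 1/64 = 22/64 = 0.34375.

0.34375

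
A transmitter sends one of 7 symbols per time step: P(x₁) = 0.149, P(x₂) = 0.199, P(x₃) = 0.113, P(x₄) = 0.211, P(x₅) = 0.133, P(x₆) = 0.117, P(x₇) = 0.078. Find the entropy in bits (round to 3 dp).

2.738 bits

H = −Σ pᵢ log₂ pᵢ.
−0.149·log₂(0.149) = 0.4092
−0.199·log₂(0.199) = 0.4635
−0.113·log₂(0.113) = 0.3555
−0.211·log₂(0.211) = 0.4736
−0.133·log₂(0.133) = 0.3871
−0.117·log₂(0.117) = 0.3622
−0.078·log₂(0.078) = 0.2871
Sum ≈ 2.7382 → 2.738 bits.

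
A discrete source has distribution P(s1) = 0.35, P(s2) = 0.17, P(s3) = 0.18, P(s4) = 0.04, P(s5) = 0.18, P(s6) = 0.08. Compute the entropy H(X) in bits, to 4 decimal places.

H = −Σ pᵢ log₂ pᵢ.
−0.35·log₂(0.35) = 0.5301
−0.17·log₂(0.17) = 0.4346
−0.18·log₂(0.18) = 0.4453
−0.04·log₂(0.04) = 0.1858
−0.18·log₂(0.18) = 0.4453
−0.08·log₂(0.08) = 0.2915
Sum ≈ 2.3326 → 2.3326 bits.

2.3326 bits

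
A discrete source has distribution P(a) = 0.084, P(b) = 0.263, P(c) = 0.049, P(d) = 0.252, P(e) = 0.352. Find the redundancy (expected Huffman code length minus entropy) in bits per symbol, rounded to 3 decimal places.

0.082 bits

Entropy H = −Σ p log₂ p ≈ 2.0515 bits.
Huffman merges: 49/1000+21/250→133/1000; 133/1000+63/250→77/200; 263/1000+44/125→123/200; 77/200+123/200→1. L = 2133/1000 ≈ 2.1330.
L − H = 2.1330 − 2.0515 = 0.082 bits.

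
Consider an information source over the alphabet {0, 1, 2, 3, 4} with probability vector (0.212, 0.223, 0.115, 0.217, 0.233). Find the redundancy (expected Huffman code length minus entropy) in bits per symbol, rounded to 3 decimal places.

Entropy H = −Σ p log₂ p ≈ 2.2840 bits.
Huffman merges: 23/200+53/250→327/1000; 217/1000+223/1000→11/25; 233/1000+327/1000→14/25; 11/25+14/25→1. L = 2327/1000 ≈ 2.3270.
L − H = 2.3270 − 2.2840 = 0.043 bits.

0.043 bits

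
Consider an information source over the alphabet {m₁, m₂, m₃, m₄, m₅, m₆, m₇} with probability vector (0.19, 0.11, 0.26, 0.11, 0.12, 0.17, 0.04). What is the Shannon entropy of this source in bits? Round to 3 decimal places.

H = −Σ pᵢ log₂ pᵢ.
−0.19·log₂(0.19) = 0.4552
−0.11·log₂(0.11) = 0.3503
−0.26·log₂(0.26) = 0.5053
−0.11·log₂(0.11) = 0.3503
−0.12·log₂(0.12) = 0.3671
−0.17·log₂(0.17) = 0.4346
−0.04·log₂(0.04) = 0.1858
Sum ≈ 2.6485 → 2.648 bits.

2.648 bits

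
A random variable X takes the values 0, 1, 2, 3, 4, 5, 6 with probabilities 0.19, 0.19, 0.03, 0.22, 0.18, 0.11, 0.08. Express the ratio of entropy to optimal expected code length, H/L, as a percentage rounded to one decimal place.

97.4%

Entropy H = −Σ p log₂ p ≈ 2.6299 bits.
Huffman merges: 3/100+2/25→11/100; 11/100+11/100→11/50; 9/50+19/100→37/100; 19/100+11/50→41/100; 11/50+37/100→59/100; 41/100+59/100→1. L = 27/10 ≈ 2.7000.
Efficiency = H/L = 2.6299/2.7000 = 97.4%.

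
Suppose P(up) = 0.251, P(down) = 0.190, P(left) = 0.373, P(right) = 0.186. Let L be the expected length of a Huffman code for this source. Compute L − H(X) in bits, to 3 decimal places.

Entropy H = −Σ p log₂ p ≈ 1.9378 bits.
Huffman merges: 93/500+19/100→47/125; 251/1000+373/1000→78/125; 47/125+78/125→1. L = 2 ≈ 2.0000.
L − H = 2.0000 − 1.9378 = 0.062 bits.

0.062 bits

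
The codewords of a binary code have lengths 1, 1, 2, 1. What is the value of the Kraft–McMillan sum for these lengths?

1.75

With common denominator 2^2 = 4: Σ 2^(−ℓᵢ) = 2/4 + 2/4 + 1/4 + 2/4 = 7/4 = 1.75.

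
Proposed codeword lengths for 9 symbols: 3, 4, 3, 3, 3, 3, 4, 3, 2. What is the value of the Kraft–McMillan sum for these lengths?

1.125

With common denominator 2^4 = 16: Σ 2^(−ℓᵢ) = 2/16 + 1/16 + 2/16 + 2/16 + 2/16 + 2/16 + 1/16 + 2/16 + 4/16 = 18/16 = 1.125.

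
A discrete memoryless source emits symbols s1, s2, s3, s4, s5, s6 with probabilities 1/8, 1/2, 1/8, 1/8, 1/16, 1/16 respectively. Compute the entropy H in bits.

2.125 bits

Each probability is a power of 1/2, so log₂(1/p) is an integer.
H = Σ p·log₂(1/p) = 1/8·3 + 1/2·1 + 1/8·3 + 1/8·3 + 1/16·4 + 1/16·4 = 2.125 bits.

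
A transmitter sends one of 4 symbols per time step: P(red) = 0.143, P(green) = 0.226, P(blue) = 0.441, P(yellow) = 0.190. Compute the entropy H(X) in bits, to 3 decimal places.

1.862 bits

H = −Σ pᵢ log₂ pᵢ.
−0.143·log₂(0.143) = 0.4012
−0.226·log₂(0.226) = 0.4849
−0.441·log₂(0.441) = 0.5209
−0.190·log₂(0.190) = 0.4552
Sum ≈ 1.8623 → 1.862 bits.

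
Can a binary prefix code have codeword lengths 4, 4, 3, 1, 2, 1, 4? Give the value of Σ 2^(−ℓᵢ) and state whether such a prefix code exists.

1.5625; no

With common denominator 2^4 = 16: Σ 2^(−ℓᵢ) = 1/16 + 1/16 + 2/16 + 8/16 + 4/16 + 8/16 + 1/16 = 25/16 = 1.5625.
Kraft's inequality requires Σ ≤ 1; here Σ = 1.5625 > 1, so no such prefix code exists.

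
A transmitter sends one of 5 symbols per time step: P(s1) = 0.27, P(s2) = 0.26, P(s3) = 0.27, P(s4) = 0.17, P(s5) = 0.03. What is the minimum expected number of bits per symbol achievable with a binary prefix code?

Repeatedly combine the two least-probable nodes; the expected code length is the sum of the merged weights.
merge 3/100 + 17/100 → 1/5
merge 1/5 + 13/50 → 23/50
merge 27/100 + 27/100 → 27/50
merge 23/50 + 27/50 → 1
L = 1/5 + 23/50 + 27/50 + 1 = 11/5 = 2.2 bits/symbol.

2.2 bits/symbol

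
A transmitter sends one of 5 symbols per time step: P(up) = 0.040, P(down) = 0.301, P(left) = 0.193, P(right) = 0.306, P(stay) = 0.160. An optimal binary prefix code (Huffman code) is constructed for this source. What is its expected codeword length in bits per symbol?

Repeatedly combine the two least-probable nodes; the expected code length is the sum of the merged weights.
merge 1/25 + 4/25 → 1/5
merge 193/1000 + 1/5 → 393/1000
merge 301/1000 + 153/500 → 607/1000
merge 393/1000 + 607/1000 → 1
L = 1/5 + 393/1000 + 607/1000 + 1 = 11/5 = 2.2 bits/symbol.

2.2 bits/symbol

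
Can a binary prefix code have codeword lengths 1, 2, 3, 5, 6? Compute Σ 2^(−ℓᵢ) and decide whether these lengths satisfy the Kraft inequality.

0.921875; yes

With common denominator 2^6 = 64: Σ 2^(−ℓᵢ) = 32/64 + 16/64 + 8/64 + 2/64 + 1/64 = 59/64 = 0.921875.
Kraft's inequality requires Σ ≤ 1; here Σ = 0.921875 ≤ 1, so such a prefix code exists.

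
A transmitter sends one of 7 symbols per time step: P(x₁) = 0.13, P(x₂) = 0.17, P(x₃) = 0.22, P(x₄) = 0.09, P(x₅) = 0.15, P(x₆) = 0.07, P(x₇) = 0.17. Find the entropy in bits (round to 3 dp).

H = −Σ pᵢ log₂ pᵢ.
−0.13·log₂(0.13) = 0.3826
−0.17·log₂(0.17) = 0.4346
−0.22·log₂(0.22) = 0.4806
−0.09·log₂(0.09) = 0.3127
−0.15·log₂(0.15) = 0.4105
−0.07·log₂(0.07) = 0.2686
−0.17·log₂(0.17) = 0.4346
Sum ≈ 2.7241 → 2.724 bits.

2.724 bits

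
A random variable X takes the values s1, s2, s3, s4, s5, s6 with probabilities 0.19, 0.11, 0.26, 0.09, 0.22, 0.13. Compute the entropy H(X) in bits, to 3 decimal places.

2.487 bits

H = −Σ pᵢ log₂ pᵢ.
−0.19·log₂(0.19) = 0.4552
−0.11·log₂(0.11) = 0.3503
−0.26·log₂(0.26) = 0.5053
−0.09·log₂(0.09) = 0.3127
−0.22·log₂(0.22) = 0.4806
−0.13·log₂(0.13) = 0.3826
Sum ≈ 2.4867 → 2.487 bits.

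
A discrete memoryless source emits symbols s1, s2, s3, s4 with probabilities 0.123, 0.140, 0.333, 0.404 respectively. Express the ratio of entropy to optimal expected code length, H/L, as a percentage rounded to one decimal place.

Entropy H = −Σ p log₂ p ≈ 1.8255 bits.
Huffman merges: 123/1000+7/50→263/1000; 263/1000+333/1000→149/250; 101/250+149/250→1. L = 1859/1000 ≈ 1.8590.
Efficiency = H/L = 1.8255/1.8590 = 98.2%.

98.2%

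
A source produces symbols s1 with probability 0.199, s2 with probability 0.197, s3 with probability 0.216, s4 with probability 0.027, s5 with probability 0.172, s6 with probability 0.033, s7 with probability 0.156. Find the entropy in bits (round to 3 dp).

H = −Σ pᵢ log₂ pᵢ.
−0.199·log₂(0.199) = 0.4635
−0.197·log₂(0.197) = 0.4617
−0.216·log₂(0.216) = 0.4776
−0.027·log₂(0.027) = 0.1407
−0.172·log₂(0.172) = 0.4368
−0.033·log₂(0.033) = 0.1624
−0.156·log₂(0.156) = 0.4181
Sum ≈ 2.5608 → 2.561 bits.

2.561 bits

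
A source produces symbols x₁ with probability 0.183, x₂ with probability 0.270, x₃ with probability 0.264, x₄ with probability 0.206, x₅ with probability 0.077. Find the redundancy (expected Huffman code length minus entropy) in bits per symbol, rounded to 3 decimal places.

Entropy H = −Σ p log₂ p ≈ 2.2200 bits.
Huffman merges: 77/1000+183/1000→13/50; 103/500+13/50→233/500; 33/125+27/100→267/500; 233/500+267/500→1. L = 113/50 ≈ 2.2600.
L − H = 2.2600 − 2.2200 = 0.040 bits.

0.040 bits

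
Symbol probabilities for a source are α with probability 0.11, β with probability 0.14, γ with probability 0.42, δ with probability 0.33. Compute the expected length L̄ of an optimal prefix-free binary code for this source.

Repeatedly combine the two least-probable nodes; the expected code length is the sum of the merged weights.
merge 11/100 + 7/50 → 1/4
merge 1/4 + 33/100 → 29/50
merge 21/50 + 29/50 → 1
L = 1/4 + 29/50 + 1 = 183/100 = 1.83 bits/symbol.

1.83 bits/symbol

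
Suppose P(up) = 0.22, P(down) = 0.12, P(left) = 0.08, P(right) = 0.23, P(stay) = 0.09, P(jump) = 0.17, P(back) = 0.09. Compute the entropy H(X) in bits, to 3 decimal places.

H = −Σ pᵢ log₂ pᵢ.
−0.22·log₂(0.22) = 0.4806
−0.12·log₂(0.12) = 0.3671
−0.08·log₂(0.08) = 0.2915
−0.23·log₂(0.23) = 0.4877
−0.09·log₂(0.09) = 0.3127
−0.17·log₂(0.17) = 0.4346
−0.09·log₂(0.09) = 0.3127
Sum ≈ 2.6867 → 2.687 bits.

2.687 bits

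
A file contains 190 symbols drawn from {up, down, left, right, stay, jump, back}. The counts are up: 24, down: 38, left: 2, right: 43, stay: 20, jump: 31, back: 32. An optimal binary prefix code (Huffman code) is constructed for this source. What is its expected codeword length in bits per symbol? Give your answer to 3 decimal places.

Probabilities are the counts divided by 190.
Repeatedly combine the two least-probable nodes; the expected code length is the sum of the merged weights.
merge 1/95 + 2/19 → 11/95
merge 11/95 + 12/95 → 23/95
merge 31/190 + 16/95 → 63/190
merge 1/5 + 43/190 → 81/190
merge 23/95 + 63/190 → 109/190
merge 81/190 + 109/190 → 1
L = 11/95 + 23/95 + 63/190 + 81/190 + 109/190 + 1 = 511/190 ≈ 2.689 bits/symbol.

2.689 bits/symbol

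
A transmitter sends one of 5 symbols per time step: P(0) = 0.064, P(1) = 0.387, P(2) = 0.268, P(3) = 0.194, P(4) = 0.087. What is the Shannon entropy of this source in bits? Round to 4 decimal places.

H = −Σ pᵢ log₂ pᵢ.
−0.064·log₂(0.064) = 0.2538
−0.387·log₂(0.387) = 0.5300
−0.268·log₂(0.268) = 0.5091
−0.194·log₂(0.194) = 0.4590
−0.087·log₂(0.087) = 0.3065
Sum ≈ 2.0584 → 2.0584 bits.

2.0584 bits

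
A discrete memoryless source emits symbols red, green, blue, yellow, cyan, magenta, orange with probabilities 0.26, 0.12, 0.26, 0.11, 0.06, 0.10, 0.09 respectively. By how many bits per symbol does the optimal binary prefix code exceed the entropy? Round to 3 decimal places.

Entropy H = −Σ p log₂ p ≈ 2.6163 bits.
Huffman merges: 3/50+9/100→3/20; 1/10+11/100→21/100; 3/25+3/20→27/100; 21/100+13/50→47/100; 13/50+27/100→53/100; 47/100+53/100→1. L = 263/100 ≈ 2.6300.
L − H = 2.6300 − 2.6163 = 0.014 bits.

0.014 bits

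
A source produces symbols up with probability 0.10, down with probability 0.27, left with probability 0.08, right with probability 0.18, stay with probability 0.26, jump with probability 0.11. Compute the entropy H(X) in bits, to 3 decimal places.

H = −Σ pᵢ log₂ pᵢ.
−0.10·log₂(0.10) = 0.3322
−0.27·log₂(0.27) = 0.5100
−0.08·log₂(0.08) = 0.2915
−0.18·log₂(0.18) = 0.4453
−0.26·log₂(0.26) = 0.5053
−0.11·log₂(0.11) = 0.3503
Sum ≈ 2.4346 → 2.435 bits.

2.435 bits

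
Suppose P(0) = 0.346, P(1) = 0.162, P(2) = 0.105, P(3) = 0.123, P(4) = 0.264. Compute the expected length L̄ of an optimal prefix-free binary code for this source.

2.228 bits/symbol

Repeatedly combine the two least-probable nodes; the expected code length is the sum of the merged weights.
merge 21/200 + 123/1000 → 57/250
merge 81/500 + 57/250 → 39/100
merge 33/125 + 173/500 → 61/100
merge 39/100 + 61/100 → 1
L = 57/250 + 39/100 + 61/100 + 1 = 557/250 = 2.228 bits/symbol.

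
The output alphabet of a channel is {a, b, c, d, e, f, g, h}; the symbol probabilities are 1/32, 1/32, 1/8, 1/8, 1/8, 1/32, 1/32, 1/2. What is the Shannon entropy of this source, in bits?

Each probability is a power of 1/2, so log₂(1/p) is an integer.
H = Σ p·log₂(1/p) = 1/32·5 + 1/32·5 + 1/8·3 + 1/8·3 + 1/8·3 + 1/32·5 + 1/32·5 + 1/2·1 = 2.25 bits.

2.25 bits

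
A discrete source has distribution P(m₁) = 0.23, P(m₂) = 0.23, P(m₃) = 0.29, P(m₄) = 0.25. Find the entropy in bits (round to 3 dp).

H = −Σ pᵢ log₂ pᵢ.
−0.23·log₂(0.23) = 0.4877
−0.23·log₂(0.23) = 0.4877
−0.29·log₂(0.29) = 0.5179
−0.25·log₂(0.25) = 0.5000
Sum ≈ 1.9932 → 1.993 bits.

1.993 bits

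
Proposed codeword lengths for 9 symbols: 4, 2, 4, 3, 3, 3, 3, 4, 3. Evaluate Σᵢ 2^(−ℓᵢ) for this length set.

1.0625

With common denominator 2^4 = 16: Σ 2^(−ℓᵢ) = 1/16 + 4/16 + 1/16 + 2/16 + 2/16 + 2/16 + 2/16 + 1/16 + 2/16 = 17/16 = 1.0625.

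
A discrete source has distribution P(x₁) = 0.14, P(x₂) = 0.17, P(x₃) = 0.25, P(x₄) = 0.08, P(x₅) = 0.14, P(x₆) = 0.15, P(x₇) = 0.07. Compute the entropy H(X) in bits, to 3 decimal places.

2.699 bits

H = −Σ pᵢ log₂ pᵢ.
−0.14·log₂(0.14) = 0.3971
−0.17·log₂(0.17) = 0.4346
−0.25·log₂(0.25) = 0.5000
−0.08·log₂(0.08) = 0.2915
−0.14·log₂(0.14) = 0.3971
−0.15·log₂(0.15) = 0.4105
−0.07·log₂(0.07) = 0.2686
Sum ≈ 2.6994 → 2.699 bits.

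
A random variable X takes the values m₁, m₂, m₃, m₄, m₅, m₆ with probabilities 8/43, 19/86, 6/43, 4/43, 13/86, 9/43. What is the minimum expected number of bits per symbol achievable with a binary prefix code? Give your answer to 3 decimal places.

2.570 bits/symbol

Repeatedly combine the two least-probable nodes; the expected code length is the sum of the merged weights.
merge 4/43 + 6/43 → 10/43
merge 13/86 + 8/43 → 29/86
merge 9/43 + 19/86 → 37/86
merge 10/43 + 29/86 → 49/86
merge 37/86 + 49/86 → 1
L = 10/43 + 29/86 + 37/86 + 49/86 + 1 = 221/86 ≈ 2.570 bits/symbol.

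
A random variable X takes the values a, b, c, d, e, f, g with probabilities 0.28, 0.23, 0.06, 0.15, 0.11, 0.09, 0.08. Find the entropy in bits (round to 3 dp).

2.610 bits

H = −Σ pᵢ log₂ pᵢ.
−0.28·log₂(0.28) = 0.5142
−0.23·log₂(0.23) = 0.4877
−0.06·log₂(0.06) = 0.2435
−0.15·log₂(0.15) = 0.4105
−0.11·log₂(0.11) = 0.3503
−0.09·log₂(0.09) = 0.3127
−0.08·log₂(0.08) = 0.2915
Sum ≈ 2.6104 → 2.610 bits.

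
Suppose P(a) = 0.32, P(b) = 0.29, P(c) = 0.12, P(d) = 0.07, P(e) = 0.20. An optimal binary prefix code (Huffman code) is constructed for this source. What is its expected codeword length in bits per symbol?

Repeatedly combine the two least-probable nodes; the expected code length is the sum of the merged weights.
merge 7/100 + 3/25 → 19/100
merge 19/100 + 1/5 → 39/100
merge 29/100 + 8/25 → 61/100
merge 39/100 + 61/100 → 1
L = 19/100 + 39/100 + 61/100 + 1 = 219/100 = 2.19 bits/symbol.

2.19 bits/symbol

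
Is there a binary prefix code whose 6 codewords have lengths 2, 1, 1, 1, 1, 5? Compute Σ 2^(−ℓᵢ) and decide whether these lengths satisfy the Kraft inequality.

2.28125; no

With common denominator 2^5 = 32: Σ 2^(−ℓᵢ) = 8/32 + 16/32 + 16/32 + 16/32 + 16/32 + 1/32 = 73/32 = 2.28125.
Kraft's inequality requires Σ ≤ 1; here Σ = 2.28125 > 1, so no such prefix code exists.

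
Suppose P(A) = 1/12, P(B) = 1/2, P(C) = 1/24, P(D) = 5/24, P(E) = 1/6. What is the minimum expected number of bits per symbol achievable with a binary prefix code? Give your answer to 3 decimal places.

1.917 bits/symbol

Repeatedly combine the two least-probable nodes; the expected code length is the sum of the merged weights.
merge 1/24 + 1/12 → 1/8
merge 1/8 + 1/6 → 7/24
merge 5/24 + 7/24 → 1/2
merge 1/2 + 1/2 → 1
L = 1/8 + 7/24 + 1/2 + 1 = 23/12 ≈ 1.917 bits/symbol.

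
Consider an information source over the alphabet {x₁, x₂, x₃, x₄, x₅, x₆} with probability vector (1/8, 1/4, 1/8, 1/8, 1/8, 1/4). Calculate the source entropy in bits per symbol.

2.5 bits

Each probability is a power of 1/2, so log₂(1/p) is an integer.
H = Σ p·log₂(1/p) = 1/8·3 + 1/4·2 + 1/8·3 + 1/8·3 + 1/8·3 + 1/4·2 = 2.5 bits.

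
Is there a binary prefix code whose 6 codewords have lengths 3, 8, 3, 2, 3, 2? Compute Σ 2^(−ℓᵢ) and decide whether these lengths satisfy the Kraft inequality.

With common denominator 2^8 = 256: Σ 2^(−ℓᵢ) = 32/256 + 1/256 + 32/256 + 64/256 + 32/256 + 64/256 = 225/256 = 0.87890625.
Kraft's inequality requires Σ ≤ 1; here Σ = 0.87890625 ≤ 1, so such a prefix code exists.

0.87890625; yes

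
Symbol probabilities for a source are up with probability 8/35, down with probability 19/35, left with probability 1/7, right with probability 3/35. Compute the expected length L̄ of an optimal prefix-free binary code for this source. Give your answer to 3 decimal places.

Repeatedly combine the two least-probable nodes; the expected code length is the sum of the merged weights.
merge 3/35 + 1/7 → 8/35
merge 8/35 + 8/35 → 16/35
merge 16/35 + 19/35 → 1
L = 8/35 + 16/35 + 1 = 59/35 ≈ 1.686 bits/symbol.

1.686 bits/symbol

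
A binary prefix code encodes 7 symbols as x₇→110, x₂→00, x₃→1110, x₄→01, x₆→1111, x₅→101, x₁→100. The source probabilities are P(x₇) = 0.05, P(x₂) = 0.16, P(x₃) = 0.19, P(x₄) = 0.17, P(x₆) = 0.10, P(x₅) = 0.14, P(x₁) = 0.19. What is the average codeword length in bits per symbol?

L̄ = Σ pᵢ·ℓᵢ = 0.05·3 + 0.16·2 + 0.19·4 + 0.17·2 + 0.10·4 + 0.14·3 + 0.19·3 = 2.96 bits/symbol.

2.96 bits/symbol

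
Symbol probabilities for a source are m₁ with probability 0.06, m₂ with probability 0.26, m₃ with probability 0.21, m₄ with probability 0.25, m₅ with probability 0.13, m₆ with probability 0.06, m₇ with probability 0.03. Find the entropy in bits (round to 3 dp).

2.500 bits

H = −Σ pᵢ log₂ pᵢ.
−0.06·log₂(0.06) = 0.2435
−0.26·log₂(0.26) = 0.5053
−0.21·log₂(0.21) = 0.4728
−0.25·log₂(0.25) = 0.5000
−0.13·log₂(0.13) = 0.3826
−0.06·log₂(0.06) = 0.2435
−0.03·log₂(0.03) = 0.1518
Sum ≈ 2.4996 → 2.500 bits.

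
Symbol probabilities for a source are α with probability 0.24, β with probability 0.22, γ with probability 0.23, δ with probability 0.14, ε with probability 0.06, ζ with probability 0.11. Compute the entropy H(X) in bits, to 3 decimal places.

2.453 bits

H = −Σ pᵢ log₂ pᵢ.
−0.24·log₂(0.24) = 0.4941
−0.22·log₂(0.22) = 0.4806
−0.23·log₂(0.23) = 0.4877
−0.14·log₂(0.14) = 0.3971
−0.06·log₂(0.06) = 0.2435
−0.11·log₂(0.11) = 0.3503
Sum ≈ 2.4533 → 2.453 bits.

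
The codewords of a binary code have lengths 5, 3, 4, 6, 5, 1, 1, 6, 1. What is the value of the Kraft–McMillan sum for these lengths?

With common denominator 2^6 = 64: Σ 2^(−ℓᵢ) = 2/64 + 8/64 + 4/64 + 1/64 + 2/64 + 32/64 + 32/64 + 1/64 + 32/64 = 114/64 = 1.78125.

1.78125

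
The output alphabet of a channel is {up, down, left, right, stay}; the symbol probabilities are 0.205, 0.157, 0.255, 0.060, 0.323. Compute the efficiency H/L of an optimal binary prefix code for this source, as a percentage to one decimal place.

97.5%

Entropy H = −Σ p log₂ p ≈ 2.1609 bits.
Huffman merges: 3/50+157/1000→217/1000; 41/200+217/1000→211/500; 51/200+323/1000→289/500; 211/500+289/500→1. L = 2217/1000 ≈ 2.2170.
Efficiency = H/L = 2.1609/2.2170 = 97.5%.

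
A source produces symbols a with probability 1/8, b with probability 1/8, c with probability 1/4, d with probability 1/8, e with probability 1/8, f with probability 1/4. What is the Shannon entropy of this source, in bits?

2.5 bits

Each probability is a power of 1/2, so log₂(1/p) is an integer.
H = Σ p·log₂(1/p) = 1/8·3 + 1/8·3 + 1/4·2 + 1/8·3 + 1/8·3 + 1/4·2 = 2.5 bits.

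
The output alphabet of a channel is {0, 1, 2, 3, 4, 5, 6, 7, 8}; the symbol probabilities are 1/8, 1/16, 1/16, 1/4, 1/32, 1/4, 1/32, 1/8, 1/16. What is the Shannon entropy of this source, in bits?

2.8125 bits

Each probability is a power of 1/2, so log₂(1/p) is an integer.
H = Σ p·log₂(1/p) = 1/8·3 + 1/16·4 + 1/16·4 + 1/4·2 + 1/32·5 + 1/4·2 + 1/32·5 + 1/8·3 + 1/16·4 = 2.8125 bits.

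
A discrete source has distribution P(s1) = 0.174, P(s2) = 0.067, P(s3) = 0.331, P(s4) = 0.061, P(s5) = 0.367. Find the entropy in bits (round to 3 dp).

H = −Σ pᵢ log₂ pᵢ.
−0.174·log₂(0.174) = 0.4390
−0.067·log₂(0.067) = 0.2613
−0.331·log₂(0.331) = 0.5280
−0.061·log₂(0.061) = 0.2461
−0.367·log₂(0.367) = 0.5307
Sum ≈ 2.0051 → 2.005 bits.

2.005 bits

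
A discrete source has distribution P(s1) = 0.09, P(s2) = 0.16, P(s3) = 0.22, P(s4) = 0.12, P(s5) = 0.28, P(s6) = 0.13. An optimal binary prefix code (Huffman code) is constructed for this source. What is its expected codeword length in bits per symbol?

Repeatedly combine the two least-probable nodes; the expected code length is the sum of the merged weights.
merge 9/100 + 3/25 → 21/100
merge 13/100 + 4/25 → 29/100
merge 21/100 + 11/50 → 43/100
merge 7/25 + 29/100 → 57/100
merge 43/100 + 57/100 → 1
L = 21/100 + 29/100 + 43/100 + 57/100 + 1 = 5/2 = 2.5 bits/symbol.

2.5 bits/symbol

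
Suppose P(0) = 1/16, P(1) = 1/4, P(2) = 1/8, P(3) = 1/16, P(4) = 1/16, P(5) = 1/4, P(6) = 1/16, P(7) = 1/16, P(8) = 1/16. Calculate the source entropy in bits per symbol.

Each probability is a power of 1/2, so log₂(1/p) is an integer.
H = Σ p·log₂(1/p) = 1/16·4 + 1/4·2 + 1/8·3 + 1/16·4 + 1/16·4 + 1/4·2 + 1/16·4 + 1/16·4 + 1/16·4 = 2.875 bits.

2.875 bits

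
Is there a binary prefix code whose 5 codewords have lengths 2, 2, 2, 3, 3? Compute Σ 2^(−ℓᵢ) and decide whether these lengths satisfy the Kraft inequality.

1; yes

With common denominator 2^3 = 8: Σ 2^(−ℓᵢ) = 2/8 + 2/8 + 2/8 + 1/8 + 1/8 = 8/8 = 1.
Kraft's inequality requires Σ ≤ 1; here Σ = 1 ≤ 1, so such a prefix code exists.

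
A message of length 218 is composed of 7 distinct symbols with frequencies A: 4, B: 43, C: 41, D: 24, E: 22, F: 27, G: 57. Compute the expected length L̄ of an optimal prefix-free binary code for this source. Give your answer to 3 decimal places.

Probabilities are the counts divided by 218.
Repeatedly combine the two least-probable nodes; the expected code length is the sum of the merged weights.
merge 2/109 + 11/109 → 13/109
merge 12/109 + 13/109 → 25/109
merge 27/218 + 41/218 → 34/109
merge 43/218 + 25/109 → 93/218
merge 57/218 + 34/109 → 125/218
merge 93/218 + 125/218 → 1
L = 13/109 + 25/109 + 34/109 + 93/218 + 125/218 + 1 = 290/109 ≈ 2.661 bits/symbol.

2.661 bits/symbol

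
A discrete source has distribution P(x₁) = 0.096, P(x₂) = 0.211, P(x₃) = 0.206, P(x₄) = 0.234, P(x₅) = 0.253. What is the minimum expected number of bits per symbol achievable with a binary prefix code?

2.302 bits/symbol

Repeatedly combine the two least-probable nodes; the expected code length is the sum of the merged weights.
merge 12/125 + 103/500 → 151/500
merge 211/1000 + 117/500 → 89/200
merge 253/1000 + 151/500 → 111/200
merge 89/200 + 111/200 → 1
L = 151/500 + 89/200 + 111/200 + 1 = 1151/500 = 2.302 bits/symbol.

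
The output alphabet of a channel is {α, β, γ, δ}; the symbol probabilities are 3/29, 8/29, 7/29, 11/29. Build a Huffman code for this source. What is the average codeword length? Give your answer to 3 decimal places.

1.966 bits/symbol

Repeatedly combine the two least-probable nodes; the expected code length is the sum of the merged weights.
merge 3/29 + 7/29 → 10/29
merge 8/29 + 10/29 → 18/29
merge 11/29 + 18/29 → 1
L = 10/29 + 18/29 + 1 = 57/29 ≈ 1.966 bits/symbol.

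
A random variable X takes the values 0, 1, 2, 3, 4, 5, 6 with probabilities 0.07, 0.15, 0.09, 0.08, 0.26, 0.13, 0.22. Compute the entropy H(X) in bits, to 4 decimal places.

2.6518 bits

H = −Σ pᵢ log₂ pᵢ.
−0.07·log₂(0.07) = 0.2686
−0.15·log₂(0.15) = 0.4105
−0.09·log₂(0.09) = 0.3127
−0.08·log₂(0.08) = 0.2915
−0.26·log₂(0.26) = 0.5053
−0.13·log₂(0.13) = 0.3826
−0.22·log₂(0.22) = 0.4806
Sum ≈ 2.6518 → 2.6518 bits.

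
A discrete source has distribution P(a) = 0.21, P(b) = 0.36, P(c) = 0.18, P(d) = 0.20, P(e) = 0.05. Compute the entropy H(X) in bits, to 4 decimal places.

H = −Σ pᵢ log₂ pᵢ.
−0.21·log₂(0.21) = 0.4728
−0.36·log₂(0.36) = 0.5306
−0.18·log₂(0.18) = 0.4453
−0.20·log₂(0.20) = 0.4644
−0.05·log₂(0.05) = 0.2161
Sum ≈ 2.1292 → 2.1292 bits.

2.1292 bits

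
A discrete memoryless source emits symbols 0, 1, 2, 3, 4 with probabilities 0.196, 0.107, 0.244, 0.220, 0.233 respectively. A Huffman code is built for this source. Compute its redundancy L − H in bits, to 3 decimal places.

0.030 bits

Entropy H = −Σ p log₂ p ≈ 2.2726 bits.
Huffman merges: 107/1000+49/250→303/1000; 11/50+233/1000→453/1000; 61/250+303/1000→547/1000; 453/1000+547/1000→1. L = 2303/1000 ≈ 2.3030.
L − H = 2.3030 − 2.2726 = 0.030 bits.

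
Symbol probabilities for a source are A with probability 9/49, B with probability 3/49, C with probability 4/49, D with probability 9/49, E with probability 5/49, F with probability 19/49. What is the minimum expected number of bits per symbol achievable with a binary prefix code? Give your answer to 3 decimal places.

2.367 bits/symbol

Repeatedly combine the two least-probable nodes; the expected code length is the sum of the merged weights.
merge 3/49 + 4/49 → 1/7
merge 5/49 + 1/7 → 12/49
merge 9/49 + 9/49 → 18/49
merge 12/49 + 18/49 → 30/49
merge 19/49 + 30/49 → 1
L = 1/7 + 12/49 + 18/49 + 30/49 + 1 = 116/49 ≈ 2.367 bits/symbol.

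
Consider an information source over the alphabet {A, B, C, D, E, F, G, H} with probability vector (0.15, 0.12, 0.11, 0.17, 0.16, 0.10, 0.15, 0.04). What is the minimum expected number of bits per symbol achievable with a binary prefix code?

Repeatedly combine the two least-probable nodes; the expected code length is the sum of the merged weights.
merge 1/25 + 1/10 → 7/50
merge 11/100 + 3/25 → 23/100
merge 7/50 + 3/20 → 29/100
merge 3/20 + 4/25 → 31/100
merge 17/100 + 23/100 → 2/5
merge 29/100 + 31/100 → 3/5
merge 2/5 + 3/5 → 1
L = 7/50 + 23/100 + 29/100 + 31/100 + 2/5 + 3/5 + 1 = 297/100 = 2.97 bits/symbol.

2.97 bits/symbol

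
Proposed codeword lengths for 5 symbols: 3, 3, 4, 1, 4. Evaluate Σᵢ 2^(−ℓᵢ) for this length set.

0.875

With common denominator 2^4 = 16: Σ 2^(−ℓᵢ) = 2/16 + 2/16 + 1/16 + 8/16 + 1/16 = 14/16 = 0.875.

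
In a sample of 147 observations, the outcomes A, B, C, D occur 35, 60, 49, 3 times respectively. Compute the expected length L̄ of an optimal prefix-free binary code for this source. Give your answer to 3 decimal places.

Probabilities are the counts divided by 147.
Repeatedly combine the two least-probable nodes; the expected code length is the sum of the merged weights.
merge 1/49 + 5/21 → 38/147
merge 38/147 + 1/3 → 29/49
merge 20/49 + 29/49 → 1
L = 38/147 + 29/49 + 1 = 272/147 ≈ 1.850 bits/symbol.

1.850 bits/symbol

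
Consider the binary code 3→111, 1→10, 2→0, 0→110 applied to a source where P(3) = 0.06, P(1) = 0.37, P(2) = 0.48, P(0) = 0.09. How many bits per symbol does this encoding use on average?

L̄ = Σ pᵢ·ℓᵢ = 0.06·3 + 0.37·2 + 0.48·1 + 0.09·3 = 1.67 bits/symbol.

1.67 bits/symbol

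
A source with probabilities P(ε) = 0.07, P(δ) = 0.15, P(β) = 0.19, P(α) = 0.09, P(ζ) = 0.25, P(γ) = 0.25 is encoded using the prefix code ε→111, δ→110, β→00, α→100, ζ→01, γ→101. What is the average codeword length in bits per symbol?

L̄ = Σ pᵢ·ℓᵢ = 0.07·3 + 0.15·3 + 0.19·2 + 0.09·3 + 0.25·2 + 0.25·3 = 2.56 bits/symbol.

2.56 bits/symbol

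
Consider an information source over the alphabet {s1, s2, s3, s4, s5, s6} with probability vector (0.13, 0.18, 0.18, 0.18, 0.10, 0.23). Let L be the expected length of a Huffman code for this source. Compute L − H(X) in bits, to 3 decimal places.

0.052 bits

Entropy H = −Σ p log₂ p ≈ 2.5384 bits.
Huffman merges: 1/10+13/100→23/100; 9/50+9/50→9/25; 9/50+23/100→41/100; 23/100+9/25→59/100; 41/100+59/100→1. L = 259/100 ≈ 2.5900.
L − H = 2.5900 − 2.5384 = 0.052 bits.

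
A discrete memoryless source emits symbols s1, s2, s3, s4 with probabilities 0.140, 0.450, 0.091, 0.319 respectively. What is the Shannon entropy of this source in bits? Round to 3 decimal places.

1.756 bits

H = −Σ pᵢ log₂ pᵢ.
−0.140·log₂(0.140) = 0.3971
−0.450·log₂(0.450) = 0.5184
−0.091·log₂(0.091) = 0.3147
−0.319·log₂(0.319) = 0.5258
Sum ≈ 1.7560 → 1.756 bits.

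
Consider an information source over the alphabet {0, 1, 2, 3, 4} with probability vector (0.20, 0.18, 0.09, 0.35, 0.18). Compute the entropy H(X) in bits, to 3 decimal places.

H = −Σ pᵢ log₂ pᵢ.
−0.20·log₂(0.20) = 0.4644
−0.18·log₂(0.18) = 0.4453
−0.09·log₂(0.09) = 0.3127
−0.35·log₂(0.35) = 0.5301
−0.18·log₂(0.18) = 0.4453
Sum ≈ 2.1978 → 2.198 bits.

2.198 bits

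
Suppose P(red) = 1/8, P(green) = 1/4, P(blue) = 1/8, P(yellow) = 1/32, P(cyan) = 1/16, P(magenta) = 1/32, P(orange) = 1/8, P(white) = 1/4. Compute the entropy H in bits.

Each probability is a power of 1/2, so log₂(1/p) is an integer.
H = Σ p·log₂(1/p) = 1/8·3 + 1/4·2 + 1/8·3 + 1/32·5 + 1/16·4 + 1/32·5 + 1/8·3 + 1/4·2 = 2.6875 bits.

2.6875 bits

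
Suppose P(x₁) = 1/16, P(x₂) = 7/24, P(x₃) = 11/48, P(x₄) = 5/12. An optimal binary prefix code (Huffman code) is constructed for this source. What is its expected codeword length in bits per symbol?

1.875 bits/symbol

Repeatedly combine the two least-probable nodes; the expected code length is the sum of the merged weights.
merge 1/16 + 11/48 → 7/24
merge 7/24 + 7/24 → 7/12
merge 5/12 + 7/12 → 1
L = 7/24 + 7/12 + 1 = 15/8 = 1.875 bits/symbol.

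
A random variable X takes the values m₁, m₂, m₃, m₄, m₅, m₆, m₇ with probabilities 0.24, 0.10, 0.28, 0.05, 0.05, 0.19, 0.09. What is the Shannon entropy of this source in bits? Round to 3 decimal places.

H = −Σ pᵢ log₂ pᵢ.
−0.24·log₂(0.24) = 0.4941
−0.10·log₂(0.10) = 0.3322
−0.28·log₂(0.28) = 0.5142
−0.05·log₂(0.05) = 0.2161
−0.05·log₂(0.05) = 0.2161
−0.19·log₂(0.19) = 0.4552
−0.09·log₂(0.09) = 0.3127
Sum ≈ 2.5406 → 2.541 bits.

2.541 bits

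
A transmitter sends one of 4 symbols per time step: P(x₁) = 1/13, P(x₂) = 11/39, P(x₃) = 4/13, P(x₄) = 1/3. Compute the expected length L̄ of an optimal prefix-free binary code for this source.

2 bits/symbol

Repeatedly combine the two least-probable nodes; the expected code length is the sum of the merged weights.
merge 1/13 + 11/39 → 14/39
merge 4/13 + 1/3 → 25/39
merge 14/39 + 25/39 → 1
L = 14/39 + 25/39 + 1 = 2 bits/symbol.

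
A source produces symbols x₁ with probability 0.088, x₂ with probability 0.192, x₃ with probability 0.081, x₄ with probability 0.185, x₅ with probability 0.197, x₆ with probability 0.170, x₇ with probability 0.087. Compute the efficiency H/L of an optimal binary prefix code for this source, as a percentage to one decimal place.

97.6%

Entropy H = −Σ p log₂ p ≈ 2.7125 bits.
Huffman merges: 81/1000+87/1000→21/125; 11/125+21/125→32/125; 17/100+37/200→71/200; 24/125+197/1000→389/1000; 32/125+71/200→611/1000; 389/1000+611/1000→1. L = 2779/1000 ≈ 2.7790.
Efficiency = H/L = 2.7125/2.7790 = 97.6%.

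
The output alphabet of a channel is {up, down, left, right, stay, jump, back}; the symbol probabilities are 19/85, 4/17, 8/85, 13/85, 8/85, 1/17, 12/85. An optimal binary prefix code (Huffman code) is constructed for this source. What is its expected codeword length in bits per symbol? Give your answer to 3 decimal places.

Repeatedly combine the two least-probable nodes; the expected code length is the sum of the merged weights.
merge 1/17 + 8/85 → 13/85
merge 8/85 + 12/85 → 4/17
merge 13/85 + 13/85 → 26/85
merge 19/85 + 4/17 → 39/85
merge 4/17 + 26/85 → 46/85
merge 39/85 + 46/85 → 1
L = 13/85 + 4/17 + 26/85 + 39/85 + 46/85 + 1 = 229/85 ≈ 2.694 bits/symbol.

2.694 bits/symbol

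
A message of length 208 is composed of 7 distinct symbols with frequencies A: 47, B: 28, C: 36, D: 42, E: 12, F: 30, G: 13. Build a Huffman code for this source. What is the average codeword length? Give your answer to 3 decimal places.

2.692 bits/symbol

Probabilities are the counts divided by 208.
Repeatedly combine the two least-probable nodes; the expected code length is the sum of the merged weights.
merge 3/52 + 1/16 → 25/208
merge 25/208 + 7/52 → 53/208
merge 15/104 + 9/52 → 33/104
merge 21/104 + 47/208 → 89/208
merge 53/208 + 33/104 → 119/208
merge 89/208 + 119/208 → 1
L = 25/208 + 53/208 + 33/104 + 89/208 + 119/208 + 1 = 35/13 ≈ 2.692 bits/symbol.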